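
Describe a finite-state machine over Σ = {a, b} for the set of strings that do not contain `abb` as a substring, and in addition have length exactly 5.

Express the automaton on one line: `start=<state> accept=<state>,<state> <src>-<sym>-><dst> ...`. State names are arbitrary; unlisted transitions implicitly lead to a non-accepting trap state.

Handle the two conditions separately and then intersect. One (4 states) tracks partial matches of the forbidden pattern `abb`; the other (7 states) tracks the input length, saturating at 6. Each combined state is a pair, one component from each; accept when both components accept.
A 22-state machine:
          a    b  
>  q0     q1   q2 
   q1     q3   q4 
   q2     q3   q5 
   q3     q6   q7 
   q4     q6   q8 
   q5     q6   q9 
   q6    q10  q11 
   q7    q10  q12 
   q8    q12  q12 
   q9    q10  q13 
   q10   q14  q15 
   q11   q14  q16 
   q12   q16  q16 
   q13   q14  q17 
 * q14   q18  q19 
 * q15   q18  q20 
   q16   q20  q20 
 * q17   q18  q21 
   q18   q18  q19 
   q19   q18  q20 
   q20   q20  q20 
   q21   q18  q21 
(> = start, * = accepting)

start=q0 accept=q14,q15,q17 q0-a->q1 q0-b->q2 q1-a->q3 q1-b->q4 q2-a->q3 q2-b->q5 q3-a->q6 q3-b->q7 q4-a->q6 q4-b->q8 q5-a->q6 q5-b->q9 q6-a->q10 q6-b->q11 q7-a->q10 q7-b->q12 q8-a->q12 q8-b->q12 q9-a->q10 q9-b->q13 q10-a->q14 q10-b->q15 q11-a->q14 q11-b->q16 q12-a->q16 q12-b->q16 q13-a->q14 q13-b->q17 q14-a->q18 q14-b->q19 q15-a->q18 q15-b->q20 q16-a->q20 q16-b->q20 q17-a->q18 q17-b->q21 q18-a->q18 q18-b->q19 q19-a->q18 q19-b->q20 q20-a->q20 q20-b->q20 q21-a->q18 q21-b->q21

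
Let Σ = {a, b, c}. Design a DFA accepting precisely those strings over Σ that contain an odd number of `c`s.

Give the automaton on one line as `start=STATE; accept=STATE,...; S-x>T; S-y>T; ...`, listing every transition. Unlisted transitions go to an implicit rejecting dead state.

The only thing that matters is how many `c`s have appeared, reduced mod 2. Use one state per residue: S0 for 0, …, S1 for 1. Reading `c` moves to the next residue; anything else stays put. S1 is accepting.
        a   b   c  
>  S0   S0  S0  S1 
 * S1   S1  S1  S0 
(> = start, * = accepting)

start=S0; accept=S1; S0-a>S0; S0-b>S0; S0-c>S1; S1-a>S1; S1-b>S1; S1-c>S0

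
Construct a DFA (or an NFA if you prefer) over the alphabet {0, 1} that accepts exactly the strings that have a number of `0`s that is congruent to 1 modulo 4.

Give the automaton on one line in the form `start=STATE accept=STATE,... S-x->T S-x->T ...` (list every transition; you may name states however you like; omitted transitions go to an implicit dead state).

start=A accept=B A-0->B A-1->A B-0->C B-1->B C-0->D C-1->C D-0->A D-1->D

The only thing that matters is how many `0`s have appeared, reduced mod 4. Use one state per residue: A for 0, …, D for 3. Reading `0` moves to the next residue; anything else stays put. B is accepting.
With 4 states:
       0  1 
>  A   B  A 
 * B   C  B 
   C   D  C 
   D   A  D 
(> = start, * = accepting)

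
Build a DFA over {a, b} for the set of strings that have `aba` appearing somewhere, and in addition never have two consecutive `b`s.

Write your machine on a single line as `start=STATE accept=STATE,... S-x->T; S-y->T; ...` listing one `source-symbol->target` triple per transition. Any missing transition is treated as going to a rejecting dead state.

Handle the two conditions separately and then intersect. One (4 states) tracks whether and how much of `aba` has been seen; the other (3 states) tracks partial matches of the forbidden pattern `bb`. Each combined state is a pair, one component from each; accept when both components accept. Minimizing collapses redundant product states.
        a   b  
>  S0   S1  S2 
   S1   S1  S3 
   S2   S1  S4 
   S3   S5  S4 
   S4   S4  S4 
 * S5   S5  S6 
 * S6   S5  S4 
(> = start, * = accepting)

start=S0; accept=S5,S6; S0-a->S1; S0-b->S2; S1-a->S1; S1-b->S3; S2-a->S1; S2-b->S4; S3-a->S5; S3-b->S4; S4-a->S4; S4-b->S4; S5-a->S5; S5-b->S6; S6-a->S5; S6-b->S4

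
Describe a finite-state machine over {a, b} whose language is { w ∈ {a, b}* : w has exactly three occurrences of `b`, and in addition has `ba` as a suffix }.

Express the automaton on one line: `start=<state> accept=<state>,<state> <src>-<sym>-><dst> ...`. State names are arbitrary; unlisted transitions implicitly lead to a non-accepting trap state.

start=q0 accept=q8 q0-a->q0 q0-b->q1 q1-a->q2 q1-b->q3 q2-a->q4 q2-b->q3 q3-a->q5 q3-b->q6 q4-a->q4 q4-b->q3 q5-a->q7 q5-b->q6 q6-a->q8 q6-b->q9 q7-a->q7 q7-b->q6 q8-a->q10 q8-b->q9 q9-a->q11 q9-b->q9 q10-a->q10 q10-b->q9 q11-a->q12 q11-b->q9 q12-a->q12 q12-b->q9

Build one automaton per condition and run them in lockstep. One (5 states) tracks the count of `b`s, saturating at 4; the other (3 states) tracks how much of the suffix `ba` has currently been matched. Each combined state is a pair, one component from each; accept when both components accept.
A 13-state machine:
          a    b  
>  q0     q0   q1 
   q1     q2   q3 
   q2     q4   q3 
   q3     q5   q6 
   q4     q4   q3 
   q5     q7   q6 
   q6     q8   q9 
   q7     q7   q6 
 * q8    q10   q9 
   q9    q11   q9 
   q10   q10   q9 
   q11   q12   q9 
   q12   q12   q9 
(> = start, * = accepting)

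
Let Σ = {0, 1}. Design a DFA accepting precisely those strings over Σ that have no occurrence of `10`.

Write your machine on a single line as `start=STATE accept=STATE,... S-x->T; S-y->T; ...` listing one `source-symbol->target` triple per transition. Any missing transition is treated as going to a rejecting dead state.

start=s0; accept=s0,s1; s0-0->s0; s0-1->s1; s1-0->s2; s1-1->s1; s2-0->s2; s2-1->s2

This is the complement of 'contains `10`'. Use the same substring-matching states — s0 through s2 holding how much of `10` has just been matched — but flip the accepting set: everything except the trap s2 accepts.
3 states suffice.
        0   1  
>* s0   s0  s1 
 * s1   s2  s1 
   s2   s2  s2 
(> = start, * = accepting)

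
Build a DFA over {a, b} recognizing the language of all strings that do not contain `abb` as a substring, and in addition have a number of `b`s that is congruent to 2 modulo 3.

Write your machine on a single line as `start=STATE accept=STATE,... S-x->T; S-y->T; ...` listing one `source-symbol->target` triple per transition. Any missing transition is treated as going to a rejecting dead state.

start=s0; accept=s5,s7,s8; s0-a->s1; s0-b->s2; s1-a->s1; s1-b->s3; s2-a->s4; s2-b->s5; s3-a->s4; s3-b->s6; s4-a->s4; s4-b->s7; s5-a->s8; s5-b->s0; s6-a->s6; s6-b->s6; s7-a->s8; s7-b->s6; s8-a->s8; s8-b->s9; s9-a->s1; s9-b->s6

Handle the two conditions separately and then intersect. One (4 states) tracks partial matches of the forbidden pattern `abb`; the other (3 states) tracks the count of `b`s modulo 3. Each combined state is a pair, one component from each; accept when both components accept. After merging equivalent states the machine shrinks.
        a   b  
>  s0   s1  s2 
   s1   s1  s3 
   s2   s4  s5 
   s3   s4  s6 
   s4   s4  s7 
 * s5   s8  s0 
   s6   s6  s6 
 * s7   s8  s6 
 * s8   s8  s9 
   s9   s1  s6 
(> = start, * = accepting)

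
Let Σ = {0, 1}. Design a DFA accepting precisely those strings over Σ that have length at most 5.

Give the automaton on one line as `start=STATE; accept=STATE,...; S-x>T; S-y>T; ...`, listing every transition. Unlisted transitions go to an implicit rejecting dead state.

start=q0; accept=q0,q1,q2,q3,q4,q5; q0-0>q1; q0-1>q1; q1-0>q2; q1-1>q2; q2-0>q3; q2-1>q3; q3-0>q4; q3-1>q4; q4-0>q5; q4-1>q5; q5-0>q6; q5-1>q6; q6-0>q6; q6-1>q6

We only need to distinguish lengths 0, 1, …, 5, and '>5'. Chain q0 → q1 → q2 → q3 → q4 → q5 → q6 on every symbol, with q6 looping. Accepting states: {q0, q1, q2, q3, q4, q5}.
        0   1  
>* q0   q1  q1 
 * q1   q2  q2 
 * q2   q3  q3 
 * q3   q4  q4 
 * q4   q5  q5 
 * q5   q6  q6 
   q6   q6  q6 
(> = start, * = accepting)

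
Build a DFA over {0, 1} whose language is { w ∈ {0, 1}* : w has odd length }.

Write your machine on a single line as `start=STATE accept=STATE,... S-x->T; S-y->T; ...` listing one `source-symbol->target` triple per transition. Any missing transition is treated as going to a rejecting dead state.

start=S0; accept=S1; S0-0->S1; S0-1->S1; S1-0->S0; S1-1->S0

Only the length mod 2 matters, so use a 2-cycle: from any state, every input symbol moves to the next state, wrapping S1 back to S0. Mark S1 accepting.
2 states suffice.
        0   1  
>  S0   S1  S1 
 * S1   S0  S0 
(> = start, * = accepting)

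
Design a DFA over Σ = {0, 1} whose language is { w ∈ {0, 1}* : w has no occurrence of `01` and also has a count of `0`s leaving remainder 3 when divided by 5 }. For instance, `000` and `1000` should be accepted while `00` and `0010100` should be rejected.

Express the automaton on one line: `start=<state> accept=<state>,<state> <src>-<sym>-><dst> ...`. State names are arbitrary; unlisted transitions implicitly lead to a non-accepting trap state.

start=q0 accept=q4 q0-0->q1 q0-1->q0 q1-0->q2 q1-1->q3 q2-0->q4 q2-1->q3 q3-0->q3 q3-1->q3 q4-0->q5 q4-1->q3 q5-0->q6 q5-1->q3 q6-0->q1 q6-1->q3

Run two small machines in parallel and take their product. One (3 states) tracks partial matches of the forbidden pattern `01`; the other (5 states) tracks the count of `0`s modulo 5. Each combined state is a pair, one component from each; accept when both components accept. Equivalent product states are then merged.
        0   1  
>  q0   q1  q0 
   q1   q2  q3 
   q2   q4  q3 
   q3   q3  q3 
 * q4   q5  q3 
   q5   q6  q3 
   q6   q1  q3 
(> = start, * = accepting)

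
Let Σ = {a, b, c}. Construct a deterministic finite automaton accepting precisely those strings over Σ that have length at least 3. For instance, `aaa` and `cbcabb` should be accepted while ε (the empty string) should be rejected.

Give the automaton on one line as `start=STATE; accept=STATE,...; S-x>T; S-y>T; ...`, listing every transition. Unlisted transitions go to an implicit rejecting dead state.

Count input length up to 4: every symbol moves from S0 toward S4, which means 'more than 3' and absorbs. Accept from {S3, S4}.
5 states suffice.
        a   b   c  
>  S0   S1  S1  S1 
   S1   S2  S2  S2 
   S2   S3  S3  S3 
 * S3   S4  S4  S4 
 * S4   S4  S4  S4 
(> = start, * = accepting)

start=S0; accept=S3,S4; S0-a>S1; S0-b>S1; S0-c>S1; S1-a>S2; S1-b>S2; S1-c>S2; S2-a>S3; S2-b>S3; S2-c>S3; S3-a>S4; S3-b>S4; S3-c>S4; S4-a>S4; S4-b>S4; S4-c>S4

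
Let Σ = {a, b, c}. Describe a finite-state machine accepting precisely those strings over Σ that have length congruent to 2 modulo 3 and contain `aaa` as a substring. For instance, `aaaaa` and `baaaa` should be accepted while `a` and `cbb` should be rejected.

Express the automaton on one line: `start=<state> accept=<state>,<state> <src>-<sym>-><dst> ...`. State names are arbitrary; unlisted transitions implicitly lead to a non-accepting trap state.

start=s0 accept=s11 s0-a->s1 s0-b->s2 s0-c->s2 s1-a->s3 s1-b->s4 s1-c->s4 s2-a->s5 s2-b->s4 s2-c->s4 s3-a->s6 s3-b->s0 s3-c->s0 s4-a->s7 s4-b->s0 s4-c->s0 s5-a->s8 s5-b->s0 s5-c->s0 s6-a->s9 s6-b->s9 s6-c->s9 s7-a->s10 s7-b->s2 s7-c->s2 s8-a->s9 s8-b->s2 s8-c->s2 s9-a->s11 s9-b->s11 s9-c->s11 s10-a->s11 s10-b->s4 s10-c->s4 s11-a->s6 s11-b->s6 s11-c->s6

Run two small machines in parallel and take their product. The first has 3 states tracking the input length modulo 3; the second has 4 states tracking whether and how much of `aaa` has been seen. A product state is a pair (one from each), accepting exactly when both do.
A 12-state machine:
          a    b    c  
>  s0     s1   s2   s2 
   s1     s3   s4   s4 
   s2     s5   s4   s4 
   s3     s6   s0   s0 
   s4     s7   s0   s0 
   s5     s8   s0   s0 
   s6     s9   s9   s9 
   s7    s10   s2   s2 
   s8     s9   s2   s2 
   s9    s11  s11  s11 
   s10   s11   s4   s4 
 * s11    s6   s6   s6 
(> = start, * = accepting)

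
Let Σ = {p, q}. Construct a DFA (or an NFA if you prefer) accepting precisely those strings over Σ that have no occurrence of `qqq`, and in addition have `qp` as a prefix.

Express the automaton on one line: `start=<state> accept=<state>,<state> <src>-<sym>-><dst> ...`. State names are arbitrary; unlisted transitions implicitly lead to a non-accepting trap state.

start=s0 accept=s3,s4,s5 s0-p->s1 s0-q->s2 s1-p->s1 s1-q->s1 s2-p->s3 s2-q->s1 s3-p->s3 s3-q->s4 s4-p->s3 s4-q->s5 s5-p->s3 s5-q->s1

Build one automaton per condition and run them in lockstep. The first has 4 states tracking partial matches of the forbidden pattern `qqq`; the second has 4 states tracking whether the input so far still matches the prefix `qp`. A product state is a pair (one from each), accepting exactly when both do. Equivalent product states are then merged.
6 states suffice.
        p   q  
>  s0   s1  s2 
   s1   s1  s1 
   s2   s3  s1 
 * s3   s3  s4 
 * s4   s3  s5 
 * s5   s3  s1 
(> = start, * = accepting)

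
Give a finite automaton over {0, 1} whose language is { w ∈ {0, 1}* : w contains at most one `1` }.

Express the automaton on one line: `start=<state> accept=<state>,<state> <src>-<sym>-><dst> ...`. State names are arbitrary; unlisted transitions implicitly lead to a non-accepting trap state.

Count `1`s, saturating at 2: state S0 means no `1` yet, S1 means one `1` seen, S2 means more than one. Each `1` increments (capped at S2); other symbols loop. Accept from {S0, S1}.
With 3 states:
        0   1  
>* S0   S0  S1 
 * S1   S1  S2 
   S2   S2  S2 
(> = start, * = accepting)

start=S0 accept=S0,S1 S0-0->S0 S0-1->S1 S1-0->S1 S1-1->S2 S2-0->S2 S2-1->S2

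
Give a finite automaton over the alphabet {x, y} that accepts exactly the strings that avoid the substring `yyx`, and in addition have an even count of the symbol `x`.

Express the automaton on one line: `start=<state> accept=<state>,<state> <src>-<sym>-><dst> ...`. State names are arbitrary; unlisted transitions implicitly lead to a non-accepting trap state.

start=q0 accept=q0,q2,q4 q0-x->q1 q0-y->q2 q1-x->q0 q1-y->q3 q2-x->q1 q2-y->q4 q3-x->q0 q3-y->q5 q4-x->q6 q4-y->q4 q5-x->q7 q5-y->q5 q6-x->q7 q6-y->q6 q7-x->q6 q7-y->q7

Run two small machines in parallel and take their product. The first has 4 states tracking partial matches of the forbidden pattern `yyx`; the second has 2 states tracking the count of `x`s modulo 2. A product state is a pair (one from each), accepting exactly when both do.
8 states suffice.
        x   y  
>* q0   q1  q2 
   q1   q0  q3 
 * q2   q1  q4 
   q3   q0  q5 
 * q4   q6  q4 
   q5   q7  q5 
   q6   q7  q6 
   q7   q6  q7 
(> = start, * = accepting)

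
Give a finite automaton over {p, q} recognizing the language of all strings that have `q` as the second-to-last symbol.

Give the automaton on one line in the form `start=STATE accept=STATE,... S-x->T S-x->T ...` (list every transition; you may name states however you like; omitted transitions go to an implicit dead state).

start=A accept=F,G A-p->B A-q->C B-p->D B-q->E C-p->F C-q->G D-p->D D-q->E E-p->F E-q->G F-p->D F-q->E G-p->F G-q->G

A DFA must remember the last 2 symbols (since which symbol is second-to-last isn't known until the input ends). Use one state per possible window of the last ≤2 symbols; accept from those whose window starts with `q`.
With 7 states:
       p  q 
>  A   B  C 
   B   D  E 
   C   F  G 
   D   D  E 
   E   F  G 
 * F   D  E 
 * G   F  G 
(> = start, * = accepting)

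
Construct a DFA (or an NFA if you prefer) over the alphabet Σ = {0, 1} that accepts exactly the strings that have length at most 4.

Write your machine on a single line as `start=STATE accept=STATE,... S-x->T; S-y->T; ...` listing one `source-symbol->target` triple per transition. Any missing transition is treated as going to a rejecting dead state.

Count input length up to 5: every symbol moves from q0 toward q5, which means 'more than 4' and absorbs. Accept from {q0, q1, q2, q3, q4}.
A 6-state machine:
        0   1  
>* q0   q1  q1 
 * q1   q2  q2 
 * q2   q3  q3 
 * q3   q4  q4 
 * q4   q5  q5 
   q5   q5  q5 
(> = start, * = accepting)

start=q0; accept=q0,q1,q2,q3,q4; q0-0->q1; q0-1->q1; q1-0->q2; q1-1->q2; q2-0->q3; q2-1->q3; q3-0->q4; q3-1->q4; q4-0->q5; q4-1->q5; q5-0->q5; q5-1->q5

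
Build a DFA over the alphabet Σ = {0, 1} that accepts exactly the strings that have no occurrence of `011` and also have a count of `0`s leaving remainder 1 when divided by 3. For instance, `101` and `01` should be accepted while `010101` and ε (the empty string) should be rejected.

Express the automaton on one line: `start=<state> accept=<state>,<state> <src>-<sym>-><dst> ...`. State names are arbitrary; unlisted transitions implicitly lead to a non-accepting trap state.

start=s0 accept=s1,s3 s0-0->s1 s0-1->s0 s1-0->s2 s1-1->s3 s2-0->s4 s2-1->s5 s3-0->s2 s3-1->s6 s4-0->s1 s4-1->s7 s5-0->s4 s5-1->s8 s6-0->s8 s6-1->s6 s7-0->s1 s7-1->s9 s8-0->s9 s8-1->s8 s9-0->s6 s9-1->s9

Handle the two conditions separately and then intersect. The first has 4 states tracking partial matches of the forbidden pattern `011`; the second has 3 states tracking the count of `0`s modulo 3. A product state is a pair (one from each), accepting exactly when both do.
10 states suffice.
        0   1  
>  s0   s1  s0 
 * s1   s2  s3 
   s2   s4  s5 
 * s3   s2  s6 
   s4   s1  s7 
   s5   s4  s8 
   s6   s8  s6 
   s7   s1  s9 
   s8   s9  s8 
   s9   s6  s9 
(> = start, * = accepting)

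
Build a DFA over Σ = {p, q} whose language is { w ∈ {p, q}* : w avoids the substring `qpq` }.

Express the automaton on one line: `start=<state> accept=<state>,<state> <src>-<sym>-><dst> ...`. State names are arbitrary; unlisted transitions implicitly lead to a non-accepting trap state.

start=s0 accept=s0,s1,s2 s0-p->s0 s0-q->s1 s1-p->s2 s1-q->s1 s2-p->s0 s2-q->s3 s3-p->s3 s3-q->s3

This is the complement of 'contains `qpq`'. Use the same substring-matching states — s0 through s3 holding how much of `qpq` has just been matched — but flip the accepting set: everything except the trap s3 accepts.
With 4 states:
        p   q  
>* s0   s0  s1 
 * s1   s2  s1 
 * s2   s0  s3 
   s3   s3  s3 
(> = start, * = accepting)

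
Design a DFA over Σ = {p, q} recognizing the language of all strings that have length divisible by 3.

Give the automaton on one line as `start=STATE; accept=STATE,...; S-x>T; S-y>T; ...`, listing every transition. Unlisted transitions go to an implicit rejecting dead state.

start=S0; accept=S0; S0-p>S1; S0-q>S1; S1-p>S2; S1-q>S2; S2-p>S0; S2-q>S0

Only the length mod 3 matters, so use a 3-cycle: from any state, every input symbol moves to the next state, wrapping S2 back to S0. Mark S0 accepting.
        p   q  
>* S0   S1  S1 
   S1   S2  S2 
   S2   S0  S0 
(> = start, * = accepting)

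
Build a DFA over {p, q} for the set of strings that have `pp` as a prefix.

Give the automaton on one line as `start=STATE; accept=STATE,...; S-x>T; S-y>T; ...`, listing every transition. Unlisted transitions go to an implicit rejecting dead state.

start=S0; accept=S2; S0-p>S1; S0-q>S3; S1-p>S2; S1-q>S3; S2-p>S2; S2-q>S2; S3-p>S3; S3-q>S3

Check the first 2 symbols one by one: S0 through S1 record how many have matched `pp` so far; any wrong symbol goes to the dead state S3. After all 2 match we enter the accepting sink S2.
        p   q  
>  S0   S1  S3 
   S1   S2  S3 
 * S2   S2  S2 
   S3   S3  S3 
(> = start, * = accepting)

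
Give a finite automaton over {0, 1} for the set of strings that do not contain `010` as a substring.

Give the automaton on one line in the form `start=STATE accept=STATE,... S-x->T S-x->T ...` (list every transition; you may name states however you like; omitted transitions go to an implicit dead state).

Track partial matches of the forbidden pattern `010`. State D is a dead state reached once `010` has occurred; every other state accepts. A means no part of `010` is currently matched.
With 4 states:
       0  1 
>* A   B  A 
 * B   B  C 
 * C   D  A 
   D   D  D 
(> = start, * = accepting)

start=A accept=A,B,C A-0->B A-1->A B-0->B B-1->C C-0->D C-1->A D-0->D D-1->D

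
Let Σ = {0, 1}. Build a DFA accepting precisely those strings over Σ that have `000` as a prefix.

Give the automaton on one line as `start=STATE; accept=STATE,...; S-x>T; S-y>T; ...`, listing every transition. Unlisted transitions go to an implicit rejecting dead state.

Walk along `000` while the input agrees: from q0 take `0` to q1, and so on. Any deviation drops to the rejecting sink q4. Once q3 is reached the prefix is confirmed and every continuation is accepted.
5 states suffice.
        0   1  
>  q0   q1  q4 
   q1   q2  q4 
   q2   q3  q4 
 * q3   q3  q3 
   q4   q4  q4 
(> = start, * = accepting)

start=q0; accept=q3; q0-0>q1; q0-1>q4; q1-0>q2; q1-1>q4; q2-0>q3; q2-1>q4; q3-0>q3; q3-1>q3; q4-0>q4; q4-1>q4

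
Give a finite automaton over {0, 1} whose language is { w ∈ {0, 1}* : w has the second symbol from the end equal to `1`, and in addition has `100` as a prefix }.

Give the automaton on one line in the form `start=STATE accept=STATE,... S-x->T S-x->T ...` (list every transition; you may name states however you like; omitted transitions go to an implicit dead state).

Run two small machines in parallel and take their product. The first has 7 states tracking the last 2 symbols read; the second has 5 states tracking whether the input so far still matches the prefix `100`. A product state is a pair (one from each), accepting exactly when both do. Equivalent product states are then merged.
8 states suffice.
       0  1 
>  A   B  C 
   B   B  B 
   C   D  B 
   D   E  B 
   E   E  F 
   F   G  H 
 * G   E  F 
 * H   G  H 
(> = start, * = accepting)

start=A accept=G,H A-0->B A-1->C B-0->B B-1->B C-0->D C-1->B D-0->E D-1->B E-0->E E-1->F F-0->G F-1->H G-0->E G-1->F H-0->G H-1->H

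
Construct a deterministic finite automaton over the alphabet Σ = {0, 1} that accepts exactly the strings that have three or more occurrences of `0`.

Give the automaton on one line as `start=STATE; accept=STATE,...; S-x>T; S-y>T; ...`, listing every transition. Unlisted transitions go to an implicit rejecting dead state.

Only the number of `0`s matters, and only up to 4. Make a chain A → B → C → D → E advanced by each `0` (with E absorbing); every other symbol self-loops. The accepting set is {D, E}.
With 5 states:
       0  1 
>  A   B  A 
   B   C  B 
   C   D  C 
 * D   E  D 
 * E   E  E 
(> = start, * = accepting)

start=A; accept=D,E; A-0>B; A-1>A; B-0>C; B-1>B; C-0>D; C-1>C; D-0>E; D-1>D; E-0>E; E-1>E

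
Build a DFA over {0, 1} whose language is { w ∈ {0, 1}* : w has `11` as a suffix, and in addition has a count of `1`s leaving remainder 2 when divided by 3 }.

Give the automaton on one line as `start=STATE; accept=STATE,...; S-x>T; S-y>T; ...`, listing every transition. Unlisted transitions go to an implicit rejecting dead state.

start=A; accept=D; A-0>A; A-1>B; B-0>C; B-1>D; C-0>C; C-1>E; D-0>F; D-1>G; E-0>F; E-1>G; F-0>F; F-1>H; G-0>A; G-1>I; H-0>A; H-1>I; I-0>C; I-1>D

Handle the two conditions separately and then intersect. One (3 states) tracks how much of the suffix `11` has currently been matched; the other (3 states) tracks the count of `1`s modulo 3. Each combined state is a pair, one component from each; accept when both components accept.
       0  1 
>  A   A  B 
   B   C  D 
   C   C  E 
 * D   F  G 
   E   F  G 
   F   F  H 
   G   A  I 
   H   A  I 
   I   C  D 
(> = start, * = accepting)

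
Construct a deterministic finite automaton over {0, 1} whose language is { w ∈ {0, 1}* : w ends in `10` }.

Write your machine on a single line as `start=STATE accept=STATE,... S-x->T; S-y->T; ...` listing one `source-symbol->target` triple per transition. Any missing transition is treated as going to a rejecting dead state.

Remember how much of `10` the current input suffix matches. State S0 means no match yet; S1 means the last symbol is `1`; S2 means the last 2 symbols are `10`. Only S2 accepts. On a mismatch, fall back to the longest proper suffix that is still a prefix of `10`.
        0   1  
>  S0   S0  S1 
   S1   S2  S1 
 * S2   S0  S1 
(> = start, * = accepting)

start=S0; accept=S2; S0-0->S0; S0-1->S1; S1-0->S2; S1-1->S1; S2-0->S0; S2-1->S1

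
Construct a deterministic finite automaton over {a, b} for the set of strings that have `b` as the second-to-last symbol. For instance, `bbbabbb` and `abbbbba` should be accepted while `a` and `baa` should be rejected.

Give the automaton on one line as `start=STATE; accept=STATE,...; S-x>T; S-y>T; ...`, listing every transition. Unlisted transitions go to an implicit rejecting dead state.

A DFA must remember the last 2 symbols (since which symbol is second-to-last isn't known until the input ends). Use one state per possible window of the last ≤2 symbols; accept from those whose window starts with `b`.
        a   b  
>  q0   q1  q2 
   q1   q3  q4 
   q2   q5  q6 
   q3   q3  q4 
   q4   q5  q6 
 * q5   q3  q4 
 * q6   q5  q6 
(> = start, * = accepting)

start=q0; accept=q5,q6; q0-a>q1; q0-b>q2; q1-a>q3; q1-b>q4; q2-a>q5; q2-b>q6; q3-a>q3; q3-b>q4; q4-a>q5; q4-b>q6; q5-a>q3; q5-b>q4; q6-a>q5; q6-b>q6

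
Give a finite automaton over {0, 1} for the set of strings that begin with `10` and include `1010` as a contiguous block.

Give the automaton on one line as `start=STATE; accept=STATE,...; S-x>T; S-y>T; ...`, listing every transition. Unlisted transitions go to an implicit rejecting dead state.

Build one automaton per condition and run them in lockstep. One (4 states) tracks whether the input so far still matches the prefix `10`; the other (5 states) tracks whether and how much of `1010` has been seen. Each combined state is a pair, one component from each; accept when both components accept.
With 12 states:
       0  1 
>  A   B  C 
   B   B  D 
   C   E  D 
   D   F  D 
   E   G  H 
   F   B  I 
   G   G  J 
   H   K  J 
   I   L  D 
   J   E  J 
 * K   K  K 
   L   L  L 
(> = start, * = accepting)

start=A; accept=K; A-0>B; A-1>C; B-0>B; B-1>D; C-0>E; C-1>D; D-0>F; D-1>D; E-0>G; E-1>H; F-0>B; F-1>I; G-0>G; G-1>J; H-0>K; H-1>J; I-0>L; I-1>D; J-0>E; J-1>J; K-0>K; K-1>K; L-0>L; L-1>L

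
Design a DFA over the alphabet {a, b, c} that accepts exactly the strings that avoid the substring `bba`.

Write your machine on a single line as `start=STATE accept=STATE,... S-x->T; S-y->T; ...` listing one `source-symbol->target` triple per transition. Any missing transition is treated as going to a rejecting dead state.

This is the complement of 'contains `bba`'. Use the same substring-matching states — s0 through s3 holding how much of `bba` has just been matched — but flip the accepting set: everything except the trap s3 accepts.
A 4-state machine:
        a   b   c  
>* s0   s0  s1  s0 
 * s1   s0  s2  s0 
 * s2   s3  s2  s0 
   s3   s3  s3  s3 
(> = start, * = accepting)

start=s0; accept=s0,s1,s2; s0-a->s0; s0-b->s1; s0-c->s0; s1-a->s0; s1-b->s2; s1-c->s0; s2-a->s3; s2-b->s2; s2-c->s0; s3-a->s3; s3-b->s3; s3-c->s3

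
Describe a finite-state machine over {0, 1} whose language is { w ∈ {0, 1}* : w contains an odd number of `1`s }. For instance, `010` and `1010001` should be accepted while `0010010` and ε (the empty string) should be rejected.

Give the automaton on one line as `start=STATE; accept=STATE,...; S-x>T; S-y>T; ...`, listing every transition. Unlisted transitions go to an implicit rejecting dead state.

The only thing that matters is how many `1`s have appeared, reduced mod 2. Use one state per residue: q0 for 0, …, q1 for 1. Reading `1` moves to the next residue; anything else stays put. q1 is accepting.
A 2-state machine:
        0   1  
>  q0   q0  q1 
 * q1   q1  q0 
(> = start, * = accepting)

start=q0; accept=q1; q0-0>q0; q0-1>q1; q1-0>q1; q1-1>q0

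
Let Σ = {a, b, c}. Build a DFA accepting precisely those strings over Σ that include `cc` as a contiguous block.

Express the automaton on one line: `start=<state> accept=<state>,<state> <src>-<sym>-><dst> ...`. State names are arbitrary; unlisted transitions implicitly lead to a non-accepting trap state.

start=q0 accept=q2 q0-a->q0 q0-b->q0 q0-c->q1 q1-a->q0 q1-b->q0 q1-c->q2 q2-a->q2 q2-b->q2 q2-c->q2

Track how much of `cc` has been matched so far: state q0 is no progress, q2 is the absorbing accept state reached once `cc` has occurred. Intermediate states record partial matches; on a mismatch, fall back to the longest reusable overlap.
With 3 states:
        a   b   c  
>  q0   q0  q0  q1 
   q1   q0  q0  q2 
 * q2   q2  q2  q2 
(> = start, * = accepting)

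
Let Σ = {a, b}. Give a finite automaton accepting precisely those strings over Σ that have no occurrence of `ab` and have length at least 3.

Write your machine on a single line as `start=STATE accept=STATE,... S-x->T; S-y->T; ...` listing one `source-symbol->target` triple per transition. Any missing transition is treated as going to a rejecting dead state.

Build one automaton per condition and run them in lockstep. One (3 states) tracks partial matches of the forbidden pattern `ab`; the other (5 states) tracks the input length, saturating at 4. Each combined state is a pair, one component from each; accept when both components accept. Equivalent product states are then merged.
With 8 states:
        a   b  
>  s0   s1  s2 
   s1   s3  s4 
   s2   s3  s5 
   s3   s6  s4 
   s4   s4  s4 
   s5   s6  s7 
 * s6   s6  s4 
 * s7   s6  s7 
(> = start, * = accepting)

start=s0; accept=s6,s7; s0-a->s1; s0-b->s2; s1-a->s3; s1-b->s4; s2-a->s3; s2-b->s5; s3-a->s6; s3-b->s4; s4-a->s4; s4-b->s4; s5-a->s6; s5-b->s7; s6-a->s6; s6-b->s4; s7-a->s6; s7-b->s7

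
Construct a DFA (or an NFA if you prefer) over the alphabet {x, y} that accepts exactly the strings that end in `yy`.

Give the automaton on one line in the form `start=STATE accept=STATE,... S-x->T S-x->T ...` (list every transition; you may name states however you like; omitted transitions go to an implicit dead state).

start=s0 accept=s2 s0-x->s0 s0-y->s1 s1-x->s0 s1-y->s2 s2-x->s0 s2-y->s2

Remember how much of `yy` the current input suffix matches. State s0 means no match yet; s1 means the last symbol is `y`; s2 means the last 2 symbols are `yy`. Only s2 accepts. On a mismatch, fall back to the longest proper suffix that is still a prefix of `yy`.
A 3-state machine:
        x   y  
>  s0   s0  s1 
   s1   s0  s2 
 * s2   s0  s2 
(> = start, * = accepting)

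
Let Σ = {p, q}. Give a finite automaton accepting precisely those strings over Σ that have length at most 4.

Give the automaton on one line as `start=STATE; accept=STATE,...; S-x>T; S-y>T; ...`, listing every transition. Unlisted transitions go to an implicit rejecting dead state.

We only need to distinguish lengths 0, 1, …, 4, and '>4'. Chain s0 → s1 → s2 → s3 → s4 → s5 on every symbol, with s5 looping. Accepting states: {s0, s1, s2, s3, s4}.
With 6 states:
        p   q  
>* s0   s1  s1 
 * s1   s2  s2 
 * s2   s3  s3 
 * s3   s4  s4 
 * s4   s5  s5 
   s5   s5  s5 
(> = start, * = accepting)

start=s0; accept=s0,s1,s2,s3,s4; s0-p>s1; s0-q>s1; s1-p>s2; s1-q>s2; s2-p>s3; s2-q>s3; s3-p>s4; s3-q>s4; s4-p>s5; s4-q>s5; s5-p>s5; s5-q>s5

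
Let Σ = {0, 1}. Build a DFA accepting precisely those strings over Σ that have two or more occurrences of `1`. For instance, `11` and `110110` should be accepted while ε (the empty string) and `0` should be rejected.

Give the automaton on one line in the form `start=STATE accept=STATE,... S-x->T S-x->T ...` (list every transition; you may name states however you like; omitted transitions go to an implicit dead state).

Count `1`s, saturating at 3: states s0 through s2 mean 0 through 2 `1`s seen; s3 means more than 2. Each `1` increments (capped at s3); other symbols loop. Accept from {s2, s3}.
        0   1  
>  s0   s0  s1 
   s1   s1  s2 
 * s2   s2  s3 
 * s3   s3  s3 
(> = start, * = accepting)

start=s0 accept=s2,s3 s0-0->s0 s0-1->s1 s1-0->s1 s1-1->s2 s2-0->s2 s2-1->s3 s3-0->s3 s3-1->s3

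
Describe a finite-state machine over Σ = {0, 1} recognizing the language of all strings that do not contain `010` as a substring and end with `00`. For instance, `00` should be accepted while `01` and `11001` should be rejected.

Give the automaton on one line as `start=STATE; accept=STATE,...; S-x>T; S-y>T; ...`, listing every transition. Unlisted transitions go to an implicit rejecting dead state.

Run two small machines in parallel and take their product. The first has 4 states tracking partial matches of the forbidden pattern `010`; the second has 3 states tracking how much of the suffix `00` has currently been matched. A product state is a pair (one from each), accepting exactly when both do.
7 states suffice.
        0   1  
>  q0   q1  q0 
   q1   q2  q3 
 * q2   q2  q3 
   q3   q4  q0 
   q4   q5  q6 
   q5   q5  q6 
   q6   q4  q6 
(> = start, * = accepting)

start=q0; accept=q2; q0-0>q1; q0-1>q0; q1-0>q2; q1-1>q3; q2-0>q2; q2-1>q3; q3-0>q4; q3-1>q0; q4-0>q5; q4-1>q6; q5-0>q5; q5-1>q6; q6-0>q4; q6-1>q6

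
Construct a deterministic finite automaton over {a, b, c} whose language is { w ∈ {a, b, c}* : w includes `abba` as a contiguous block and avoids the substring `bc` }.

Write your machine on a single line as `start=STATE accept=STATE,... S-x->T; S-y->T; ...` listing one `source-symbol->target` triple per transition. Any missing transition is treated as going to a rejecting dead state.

start=S0; accept=S6,S7; S0-a->S1; S0-b->S2; S0-c->S0; S1-a->S1; S1-b->S3; S1-c->S0; S2-a->S1; S2-b->S2; S2-c->S4; S3-a->S1; S3-b->S5; S3-c->S4; S4-a->S4; S4-b->S4; S4-c->S4; S5-a->S6; S5-b->S2; S5-c->S4; S6-a->S6; S6-b->S7; S6-c->S6; S7-a->S6; S7-b->S7; S7-c->S4

Handle the two conditions separately and then intersect. The first has 5 states tracking whether and how much of `abba` has been seen; the second has 3 states tracking partial matches of the forbidden pattern `bc`. A product state is a pair (one from each), accepting exactly when both do. After merging equivalent states the machine shrinks.
With 8 states:
        a   b   c  
>  S0   S1  S2  S0 
   S1   S1  S3  S0 
   S2   S1  S2  S4 
   S3   S1  S5  S4 
   S4   S4  S4  S4 
   S5   S6  S2  S4 
 * S6   S6  S7  S6 
 * S7   S6  S7  S4 
(> = start, * = accepting)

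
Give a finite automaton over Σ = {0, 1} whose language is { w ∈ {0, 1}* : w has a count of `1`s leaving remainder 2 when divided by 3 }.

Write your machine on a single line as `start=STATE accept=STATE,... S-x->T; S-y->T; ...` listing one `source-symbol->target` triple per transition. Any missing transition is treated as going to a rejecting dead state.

start=q0; accept=q2; q0-0->q0; q0-1->q1; q1-0->q1; q1-1->q2; q2-0->q2; q2-1->q0

The only thing that matters is how many `1`s have appeared, reduced mod 3. Use one state per residue: q0 for 0, …, q2 for 2. Reading `1` moves to the next residue; anything else stays put. q2 is accepting.
A 3-state machine:
        0   1  
>  q0   q0  q1 
   q1   q1  q2 
 * q2   q2  q0 
(> = start, * = accepting)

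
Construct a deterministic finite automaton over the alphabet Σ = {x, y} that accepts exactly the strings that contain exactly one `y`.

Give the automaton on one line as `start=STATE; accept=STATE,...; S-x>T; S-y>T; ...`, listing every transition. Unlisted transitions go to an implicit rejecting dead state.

start=q0; accept=q1; q0-x>q0; q0-y>q1; q1-x>q1; q1-y>q2; q2-x>q2; q2-y>q2

Only the number of `y`s matters, and only up to 2. Make a chain q0 → q1 → q2 advanced by each `y` (with q2 absorbing); every other symbol self-loops. The accepting set is {q1}.
        x   y  
>  q0   q0  q1 
 * q1   q1  q2 
   q2   q2  q2 
(> = start, * = accepting)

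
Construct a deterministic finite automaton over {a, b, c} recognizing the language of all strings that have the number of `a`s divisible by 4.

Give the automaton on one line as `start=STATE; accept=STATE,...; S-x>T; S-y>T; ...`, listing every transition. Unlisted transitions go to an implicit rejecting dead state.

Keep the running count of `a`s modulo 4: each `a` advances along the cycle q0 → q1 → q2 → q3 → q0 while other symbols loop. Accept at q0.
        a   b   c  
>* q0   q1  q0  q0 
   q1   q2  q1  q1 
   q2   q3  q2  q2 
   q3   q0  q3  q3 
(> = start, * = accepting)

start=q0; accept=q0; q0-a>q1; q0-b>q0; q0-c>q0; q1-a>q2; q1-b>q1; q1-c>q1; q2-a>q3; q2-b>q2; q2-c>q2; q3-a>q0; q3-b>q3; q3-c>q3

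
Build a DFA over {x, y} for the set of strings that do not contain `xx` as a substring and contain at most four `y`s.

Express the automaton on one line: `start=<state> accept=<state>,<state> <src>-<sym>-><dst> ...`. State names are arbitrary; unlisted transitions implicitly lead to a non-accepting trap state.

Build one automaton per condition and run them in lockstep. One (3 states) tracks partial matches of the forbidden pattern `xx`; the other (6 states) tracks the count of `y`s, saturating at 5. Each combined state is a pair, one component from each; accept when both components accept.
          x    y  
>* q0     q1   q2 
 * q1     q3   q2 
 * q2     q4   q5 
   q3     q3   q6 
 * q4     q6   q5 
 * q5     q7   q8 
   q6     q6   q9 
 * q7     q9   q8 
 * q8    q10  q11 
   q9     q9  q12 
 * q10   q12  q11 
 * q11   q13  q14 
   q12   q12  q15 
 * q13   q15  q14 
   q14   q16  q14 
   q15   q15  q17 
   q16   q17  q14 
   q17   q17  q17 
(> = start, * = accepting)

start=q0 accept=q0,q1,q2,q4,q5,q7,q8,q10,q11,q13 q0-x->q1 q0-y->q2 q1-x->q3 q1-y->q2 q2-x->q4 q2-y->q5 q3-x->q3 q3-y->q6 q4-x->q6 q4-y->q5 q5-x->q7 q5-y->q8 q6-x->q6 q6-y->q9 q7-x->q9 q7-y->q8 q8-x->q10 q8-y->q11 q9-x->q9 q9-y->q12 q10-x->q12 q10-y->q11 q11-x->q13 q11-y->q14 q12-x->q12 q12-y->q15 q13-x->q15 q13-y->q14 q14-x->q16 q14-y->q14 q15-x->q15 q15-y->q17 q16-x->q17 q16-y->q14 q17-x->q17 q17-y->q17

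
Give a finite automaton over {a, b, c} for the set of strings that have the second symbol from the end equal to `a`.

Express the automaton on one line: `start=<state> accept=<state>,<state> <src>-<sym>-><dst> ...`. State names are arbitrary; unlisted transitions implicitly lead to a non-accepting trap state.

start=S0 accept=S4,S5,S6 S0-a->S1 S0-b->S2 S0-c->S3 S1-a->S4 S1-b->S5 S1-c->S6 S2-a->S7 S2-b->S8 S2-c->S9 S3-a->S10 S3-b->S11 S3-c->S12 S4-a->S4 S4-b->S5 S4-c->S6 S5-a->S7 S5-b->S8 S5-c->S9 S6-a->S10 S6-b->S11 S6-c->S12 S7-a->S4 S7-b->S5 S7-c->S6 S8-a->S7 S8-b->S8 S8-c->S9 S9-a->S10 S9-b->S11 S9-c->S12 S10-a->S4 S10-b->S5 S10-c->S6 S11-a->S7 S11-b->S8 S11-c->S9 S12-a->S10 S12-b->S11 S12-c->S12

Because acceptance depends on a position counted from the end, the machine has to buffer the most recent 2 symbols. Make each state the string of the last up-to-2 symbols read; on input `x` shift the window left and append `x`. Accept when the buffered window has length 2 and begins with `a`.
A 13-state machine:
          a    b    c  
>  S0     S1   S2   S3 
   S1     S4   S5   S6 
   S2     S7   S8   S9 
   S3    S10  S11  S12 
 * S4     S4   S5   S6 
 * S5     S7   S8   S9 
 * S6    S10  S11  S12 
   S7     S4   S5   S6 
   S8     S7   S8   S9 
   S9    S10  S11  S12 
   S10    S4   S5   S6 
   S11    S7   S8   S9 
   S12   S10  S11  S12 
(> = start, * = accepting)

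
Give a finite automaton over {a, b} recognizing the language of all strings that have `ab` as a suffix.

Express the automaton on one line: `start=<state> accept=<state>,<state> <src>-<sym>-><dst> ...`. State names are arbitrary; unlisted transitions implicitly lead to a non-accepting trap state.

Let each state record the length of the longest suffix of the input read so far that is also a prefix of `ab`. q1 means the last symbol is `a`; q2 means the last 2 symbols are `ab`. Accept only at q2, where the string currently ends in `ab`.
With 3 states:
        a   b  
>  q0   q1  q0 
   q1   q1  q2 
 * q2   q1  q0 
(> = start, * = accepting)

start=q0 accept=q2 q0-a->q1 q0-b->q0 q1-a->q1 q1-b->q2 q2-a->q1 q2-b->q0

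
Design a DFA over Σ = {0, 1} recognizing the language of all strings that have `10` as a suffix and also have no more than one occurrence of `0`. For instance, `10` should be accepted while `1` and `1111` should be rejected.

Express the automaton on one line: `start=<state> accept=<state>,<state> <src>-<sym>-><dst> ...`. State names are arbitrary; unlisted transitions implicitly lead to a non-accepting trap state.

start=S0 accept=S5 S0-0->S1 S0-1->S2 S1-0->S3 S1-1->S4 S2-0->S5 S2-1->S2 S3-0->S3 S3-1->S6 S4-0->S7 S4-1->S4 S5-0->S3 S5-1->S4 S6-0->S7 S6-1->S6 S7-0->S3 S7-1->S6

Handle the two conditions separately and then intersect. The first has 3 states tracking how much of the suffix `10` has currently been matched; the second has 3 states tracking the count of `0`s, saturating at 2. A product state is a pair (one from each), accepting exactly when both do.
8 states suffice.
        0   1  
>  S0   S1  S2 
   S1   S3  S4 
   S2   S5  S2 
   S3   S3  S6 
   S4   S7  S4 
 * S5   S3  S4 
   S6   S7  S6 
   S7   S3  S6 
(> = start, * = accepting)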